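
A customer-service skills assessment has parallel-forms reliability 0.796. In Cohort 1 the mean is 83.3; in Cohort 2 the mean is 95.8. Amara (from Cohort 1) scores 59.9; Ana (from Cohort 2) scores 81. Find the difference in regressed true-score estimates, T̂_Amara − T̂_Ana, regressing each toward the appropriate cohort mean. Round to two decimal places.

T̂_Amara = 0.796(59.9) + 0.204(83.3) = 64.6736
T̂_Ana = 0.796(81) + 0.204(95.8) = 84.0192
Difference = 64.6736 − 84.0192 = -19.3456

-19.35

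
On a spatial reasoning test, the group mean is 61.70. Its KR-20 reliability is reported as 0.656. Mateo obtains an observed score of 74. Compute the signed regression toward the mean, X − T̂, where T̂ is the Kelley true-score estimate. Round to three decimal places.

4.231

Regress the observed score toward the mean by the unreliability: T̂ = 0.656·74 + 0.344·61.70 = 48.544 + 21.22480 = 69.76880.
X − T̂ = 74 − 69.7688 = 4.2312 → 4.231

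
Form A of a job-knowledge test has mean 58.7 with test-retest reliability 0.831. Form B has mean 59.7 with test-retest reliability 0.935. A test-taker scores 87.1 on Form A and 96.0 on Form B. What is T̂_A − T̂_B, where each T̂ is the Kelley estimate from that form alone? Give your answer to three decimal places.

T̂_A = 0.831(87.1) + 0.169(58.7) = 82.30040
T̂_B = 0.935(96.0) + 0.065(59.7) = 93.64050
T̂_A − T̂_B = -11.34010

-11.340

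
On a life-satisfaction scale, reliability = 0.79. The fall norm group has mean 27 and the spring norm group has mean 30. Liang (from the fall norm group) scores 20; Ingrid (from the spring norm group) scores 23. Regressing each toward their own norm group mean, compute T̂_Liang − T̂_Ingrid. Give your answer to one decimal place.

-3.0

T̂_Liang = 0.79(20) + 0.21(27) = 21.470
T̂_Ingrid = 0.79(23) + 0.21(30) = 24.470
Difference = 21.470 − 24.470 = -3.000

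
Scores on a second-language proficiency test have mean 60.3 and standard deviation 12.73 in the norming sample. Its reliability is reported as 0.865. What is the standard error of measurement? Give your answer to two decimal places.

SEM = SD · √(1 − ρ) = 12.73 × √0.135 = 12.73 × 0.3674 = 4.677

4.68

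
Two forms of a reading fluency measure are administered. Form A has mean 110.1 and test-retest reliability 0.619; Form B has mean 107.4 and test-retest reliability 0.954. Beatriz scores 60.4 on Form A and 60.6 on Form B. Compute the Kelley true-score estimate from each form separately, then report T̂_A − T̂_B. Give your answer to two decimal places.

T̂_A = 0.619(60.4) + 0.381(110.1) = 79.3357
T̂_B = 0.954(60.6) + 0.046(107.4) = 62.7528
T̂_A − T̂_B = 16.5829

16.58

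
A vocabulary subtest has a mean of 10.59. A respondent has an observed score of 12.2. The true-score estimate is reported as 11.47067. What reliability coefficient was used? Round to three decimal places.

0.547

T̂ = ρX + (1 − ρ)μ  ⇒  T̂ − μ = ρ(X − μ)
ρ = (T̂ − μ)/(X − μ) = (11.47067 − 10.59) / (12.2 − 10.59) = 0.88067 / 1.61 = 0.54700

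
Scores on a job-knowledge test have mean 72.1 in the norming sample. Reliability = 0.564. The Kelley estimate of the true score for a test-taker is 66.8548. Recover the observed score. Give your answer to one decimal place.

62.8

T̂ = ρX + (1 − ρ)μ  ⇒  X = (T̂ − (1 − ρ)μ) / ρ
X = (66.8548 − 0.436 × 72.1) / 0.564 = (66.8548 − 31.4356) / 0.564 = 35.4192 / 0.564 = 62.800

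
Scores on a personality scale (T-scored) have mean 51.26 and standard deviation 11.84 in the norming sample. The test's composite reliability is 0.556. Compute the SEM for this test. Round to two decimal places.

SEM = SD · √(1 − ρ) = 11.84 × √0.444 = 11.84 × 0.6663 = 7.889

7.89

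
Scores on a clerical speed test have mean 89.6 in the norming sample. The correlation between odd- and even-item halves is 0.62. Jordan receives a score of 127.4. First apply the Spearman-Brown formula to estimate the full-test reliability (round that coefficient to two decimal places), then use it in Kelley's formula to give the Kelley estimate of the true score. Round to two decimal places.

Spearman-Brown: ρ = 2r/(1 + r) = 2(0.62)/(1 + 0.62) = 1.240/1.62 = 0.7654 → 0.77
T̂ = ρX + (1 − ρ)μ
  = 0.77 × 127.4 + 0.23 × 89.6
  = 98.098 + 20.608
  = 118.706
  ≈ 118.71

118.71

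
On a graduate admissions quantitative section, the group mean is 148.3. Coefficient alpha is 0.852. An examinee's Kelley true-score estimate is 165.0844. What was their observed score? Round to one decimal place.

T̂ = ρX + (1 − ρ)μ  ⇒  X = (T̂ − (1 − ρ)μ) / ρ
X = (165.0844 − 0.148 × 148.3) / 0.852 = (165.0844 − 21.9484) / 0.852 = 143.1360 / 0.852 = 168.000

168.0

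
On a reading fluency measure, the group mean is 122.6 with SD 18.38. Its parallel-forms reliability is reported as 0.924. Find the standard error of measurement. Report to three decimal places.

5.067

SEM = SD · √(1 − ρ) = 18.38 × √0.076 = 18.38 × 0.2757 = 5.0670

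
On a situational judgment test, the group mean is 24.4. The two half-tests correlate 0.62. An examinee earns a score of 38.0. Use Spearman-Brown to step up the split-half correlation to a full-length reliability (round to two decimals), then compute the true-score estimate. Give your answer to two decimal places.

Spearman-Brown: ρ = 2r/(1 + r) = 2(0.62)/(1 + 0.62) = 1.240/1.62 = 0.7654 → 0.77
T̂ = 0.77(38.0) + 0.23(24.4) = 29.260 + 5.612 = 34.872 → 34.87

34.87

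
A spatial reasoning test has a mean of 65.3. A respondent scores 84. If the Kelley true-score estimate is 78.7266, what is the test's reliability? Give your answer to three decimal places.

T̂ = ρX + (1 − ρ)μ  ⇒  T̂ − μ = ρ(X − μ)
ρ = (T̂ − μ)/(X − μ) = (78.7266 − 65.3) / (84 − 65.3) = 13.4266 / 18.7 = 0.71800

0.718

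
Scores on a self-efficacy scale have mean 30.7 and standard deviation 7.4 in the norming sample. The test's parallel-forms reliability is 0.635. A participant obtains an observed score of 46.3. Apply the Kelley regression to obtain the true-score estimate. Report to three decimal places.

40.606

Kelley's formula gives T̂ = 0.635·46.3 + 0.365·30.7 = 29.4005 + 11.2055 = 40.6060.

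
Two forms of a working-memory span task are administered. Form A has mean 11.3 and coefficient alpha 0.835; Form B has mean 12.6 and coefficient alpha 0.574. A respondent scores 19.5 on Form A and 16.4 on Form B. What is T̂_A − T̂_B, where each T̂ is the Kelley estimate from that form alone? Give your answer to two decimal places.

3.37

T̂_A = 0.835(19.5) + 0.165(11.3) = 18.1470
T̂_B = 0.574(16.4) + 0.426(12.6) = 14.7812
T̂_A − T̂_B = 3.3658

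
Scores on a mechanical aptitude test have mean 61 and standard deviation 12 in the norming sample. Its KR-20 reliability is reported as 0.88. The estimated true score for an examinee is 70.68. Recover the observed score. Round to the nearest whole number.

72

T̂ = ρX + (1 − ρ)μ  ⇒  X = (T̂ − (1 − ρ)μ) / ρ
X = (70.68 − 0.12 × 61) / 0.88 = (70.68 − 7.32) / 0.88 = 63.36 / 0.88 = 72.00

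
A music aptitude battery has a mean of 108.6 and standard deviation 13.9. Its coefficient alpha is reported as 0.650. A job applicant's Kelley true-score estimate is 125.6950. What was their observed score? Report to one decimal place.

134.9

T̂ = ρX + (1 − ρ)μ  ⇒  X = (T̂ − (1 − ρ)μ) / ρ
X = (125.6950 − 0.350 × 108.6) / 0.650 = (125.6950 − 38.0100) / 0.650 = 87.6850 / 0.650 = 134.900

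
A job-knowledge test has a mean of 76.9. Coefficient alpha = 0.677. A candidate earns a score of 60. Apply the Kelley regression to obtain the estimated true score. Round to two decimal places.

T̂ = 0.677(60) + 0.323(76.9) = 40.620 + 24.8387 = 65.459 → 65.46

65.46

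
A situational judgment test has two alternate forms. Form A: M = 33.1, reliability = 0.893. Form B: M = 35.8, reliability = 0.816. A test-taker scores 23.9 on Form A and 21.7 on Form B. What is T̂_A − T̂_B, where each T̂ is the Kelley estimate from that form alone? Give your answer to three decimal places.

0.590

T̂_A = 0.893(23.9) + 0.107(33.1) = 24.88440
T̂_B = 0.816(21.7) + 0.184(35.8) = 24.29440
T̂_A − T̂_B = 0.59000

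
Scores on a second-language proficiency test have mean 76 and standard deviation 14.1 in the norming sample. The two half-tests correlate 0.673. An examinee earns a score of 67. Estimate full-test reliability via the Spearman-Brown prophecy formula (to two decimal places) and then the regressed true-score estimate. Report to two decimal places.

Spearman-Brown: ρ = 2r/(1 + r) = 2(0.673)/(1 + 0.673) = 1.3460/1.673 = 0.8045 → 0.80
T̂ = 0.80(67) + 0.20(76) = 53.60 + 15.20 = 68.800 → 68.80

68.80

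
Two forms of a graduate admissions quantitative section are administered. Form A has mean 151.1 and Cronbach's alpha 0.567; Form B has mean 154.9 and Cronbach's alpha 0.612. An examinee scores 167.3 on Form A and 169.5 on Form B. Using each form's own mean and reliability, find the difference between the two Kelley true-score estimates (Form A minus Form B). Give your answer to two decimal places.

-3.55

T̂_A = 0.567(167.3) + 0.433(151.1) = 160.2854
T̂_B = 0.612(169.5) + 0.388(154.9) = 163.8352
T̂_A − T̂_B = -3.5498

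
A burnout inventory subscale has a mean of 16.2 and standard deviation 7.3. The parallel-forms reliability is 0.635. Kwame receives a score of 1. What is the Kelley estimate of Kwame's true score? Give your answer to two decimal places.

6.55

Regress the observed score toward the mean by the unreliability: T̂ = 0.635·1 + 0.365·16.2 = 0.635 + 5.9130 = 6.548.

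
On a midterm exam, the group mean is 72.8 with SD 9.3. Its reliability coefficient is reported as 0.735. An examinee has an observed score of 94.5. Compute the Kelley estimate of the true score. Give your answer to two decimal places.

Regress the observed score toward the mean by the unreliability: T̂ = 0.735·94.5 + 0.265·72.8 = 69.4575 + 19.2920 = 88.749.

88.75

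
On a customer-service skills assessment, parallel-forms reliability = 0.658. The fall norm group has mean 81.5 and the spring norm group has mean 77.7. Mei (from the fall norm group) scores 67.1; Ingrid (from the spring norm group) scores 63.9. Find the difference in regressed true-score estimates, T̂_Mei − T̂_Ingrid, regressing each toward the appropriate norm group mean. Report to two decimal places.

T̂_Mei = 0.658(67.1) + 0.342(81.5) = 72.0248
T̂_Ingrid = 0.658(63.9) + 0.342(77.7) = 68.6196
Difference = 72.0248 − 68.6196 = 3.4052

3.41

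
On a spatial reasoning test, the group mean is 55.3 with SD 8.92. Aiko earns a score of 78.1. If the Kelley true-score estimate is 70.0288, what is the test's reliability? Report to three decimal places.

0.646

T̂ = ρX + (1 − ρ)μ  ⇒  T̂ − μ = ρ(X − μ)
ρ = (T̂ − μ)/(X − μ) = (70.0288 − 55.3) / (78.1 − 55.3) = 14.7288 / 22.8 = 0.64600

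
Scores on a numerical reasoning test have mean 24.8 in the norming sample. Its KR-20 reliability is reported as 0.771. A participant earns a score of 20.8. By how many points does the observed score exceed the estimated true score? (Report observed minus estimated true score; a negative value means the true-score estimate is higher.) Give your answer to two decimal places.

-0.92

Regress the observed score toward the mean by the unreliability: T̂ = 0.771·20.8 + 0.229·24.8 = 16.0368 + 5.6792 = 21.7160.
X − T̂ = 20.8 − 21.716 = -0.916 → -0.92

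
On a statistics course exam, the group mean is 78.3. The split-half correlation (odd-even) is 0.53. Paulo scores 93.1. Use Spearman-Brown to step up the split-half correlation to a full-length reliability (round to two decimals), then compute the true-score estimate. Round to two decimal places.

Spearman-Brown: ρ = 2r/(1 + r) = 2(0.53)/(1 + 0.53) = 1.060/1.53 = 0.6928 → 0.69
Weight the observed score by reliability and the mean by (1 − reliability): T̂ = 0.69·93.1 + 0.31·78.3 = 64.239 + 24.273 = 88.512.

88.51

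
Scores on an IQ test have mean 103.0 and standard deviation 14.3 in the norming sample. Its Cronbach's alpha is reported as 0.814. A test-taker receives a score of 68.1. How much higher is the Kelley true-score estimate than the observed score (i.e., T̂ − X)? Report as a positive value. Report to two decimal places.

6.49

T̂ = ρX + (1 − ρ)μ
  = 0.814 × 68.1 + 0.186 × 103.0
  = 55.4334 + 19.1580
  = 74.5914
  ≈ 74.591
T̂ − X = 74.591 − 68.1 = 6.491 → 6.49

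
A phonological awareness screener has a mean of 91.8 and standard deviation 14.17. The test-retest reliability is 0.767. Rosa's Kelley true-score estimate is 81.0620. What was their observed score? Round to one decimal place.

77.8

T̂ = ρX + (1 − ρ)μ  ⇒  X = (T̂ − (1 − ρ)μ) / ρ
X = (81.0620 − 0.233 × 91.8) / 0.767 = (81.0620 − 21.3894) / 0.767 = 59.6726 / 0.767 = 77.800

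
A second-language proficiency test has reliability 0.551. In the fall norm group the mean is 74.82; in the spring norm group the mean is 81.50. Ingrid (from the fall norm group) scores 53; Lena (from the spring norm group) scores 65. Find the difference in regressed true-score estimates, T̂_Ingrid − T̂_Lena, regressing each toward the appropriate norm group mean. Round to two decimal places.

-9.61

T̂_Ingrid = 0.551(53) + 0.449(74.82) = 62.7972
T̂_Lena = 0.551(65) + 0.449(81.50) = 72.4085
Difference = 62.7972 − 72.4085 = -9.6113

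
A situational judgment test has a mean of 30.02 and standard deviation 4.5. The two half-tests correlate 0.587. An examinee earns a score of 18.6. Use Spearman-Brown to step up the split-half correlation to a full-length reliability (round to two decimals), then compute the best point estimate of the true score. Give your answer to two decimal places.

Spearman-Brown: ρ = 2r/(1 + r) = 2(0.587)/(1 + 0.587) = 1.1740/1.587 = 0.7398 → 0.74
Kelley's formula gives T̂ = 0.74·18.6 + 0.26·30.02 = 13.764 + 7.8052 = 21.569.

21.57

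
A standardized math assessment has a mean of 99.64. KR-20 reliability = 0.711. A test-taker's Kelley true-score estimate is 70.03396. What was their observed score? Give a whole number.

T̂ = ρX + (1 − ρ)μ  ⇒  X = (T̂ − (1 − ρ)μ) / ρ
X = (70.03396 − 0.289 × 99.64) / 0.711 = (70.03396 − 28.79596) / 0.711 = 41.23800 / 0.711 = 58.00

58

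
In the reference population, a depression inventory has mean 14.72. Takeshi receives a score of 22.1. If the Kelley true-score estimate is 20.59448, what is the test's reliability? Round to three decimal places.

T̂ = ρX + (1 − ρ)μ  ⇒  T̂ − μ = ρ(X − μ)
ρ = (T̂ − μ)/(X − μ) = (20.59448 − 14.72) / (22.1 − 14.72) = 5.87448 / 7.38 = 0.79600

0.796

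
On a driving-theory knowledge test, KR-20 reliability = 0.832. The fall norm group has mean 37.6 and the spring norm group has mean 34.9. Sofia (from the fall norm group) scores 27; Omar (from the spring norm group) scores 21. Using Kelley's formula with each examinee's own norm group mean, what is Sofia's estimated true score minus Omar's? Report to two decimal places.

5.45

T̂_Sofia = 0.832(27) + 0.168(37.6) = 28.7808
T̂_Omar = 0.832(21) + 0.168(34.9) = 23.3352
Difference = 28.7808 − 23.3352 = 5.4456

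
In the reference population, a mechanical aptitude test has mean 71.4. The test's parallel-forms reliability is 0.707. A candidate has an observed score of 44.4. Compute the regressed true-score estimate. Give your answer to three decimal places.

T̂ = 0.707(44.4) + 0.293(71.4) = 31.3908 + 20.9202 = 52.3110 → 52.311

52.311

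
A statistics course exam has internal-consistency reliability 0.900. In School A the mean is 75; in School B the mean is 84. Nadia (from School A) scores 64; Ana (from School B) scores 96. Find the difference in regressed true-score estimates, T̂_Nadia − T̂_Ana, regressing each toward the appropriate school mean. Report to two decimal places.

T̂_Nadia = 0.900(64) + 0.100(75) = 65.1000
T̂_Ana = 0.900(96) + 0.100(84) = 94.8000
Difference = 65.1000 − 94.8000 = -29.7000

-29.70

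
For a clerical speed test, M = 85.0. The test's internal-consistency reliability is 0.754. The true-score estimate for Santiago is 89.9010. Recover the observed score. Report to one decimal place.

91.5

T̂ = ρX + (1 − ρ)μ  ⇒  X = (T̂ − (1 − ρ)μ) / ρ
X = (89.9010 − 0.246 × 85.0) / 0.754 = (89.9010 − 20.9100) / 0.754 = 68.9910 / 0.754 = 91.500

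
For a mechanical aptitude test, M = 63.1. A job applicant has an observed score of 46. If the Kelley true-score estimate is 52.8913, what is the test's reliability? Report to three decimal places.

0.597

T̂ = ρX + (1 − ρ)μ  ⇒  T̂ − μ = ρ(X − μ)
ρ = (T̂ − μ)/(X − μ) = (52.8913 − 63.1) / (46 − 63.1) = -10.2087 / -17.1 = 0.59700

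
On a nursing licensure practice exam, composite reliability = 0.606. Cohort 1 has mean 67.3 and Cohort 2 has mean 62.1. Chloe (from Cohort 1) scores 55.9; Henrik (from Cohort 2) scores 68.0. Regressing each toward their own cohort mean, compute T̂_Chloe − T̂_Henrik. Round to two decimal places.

-5.28

T̂_Chloe = 0.606(55.9) + 0.394(67.3) = 60.3916
T̂_Henrik = 0.606(68.0) + 0.394(62.1) = 65.6754
Difference = 60.3916 − 65.6754 = -5.2838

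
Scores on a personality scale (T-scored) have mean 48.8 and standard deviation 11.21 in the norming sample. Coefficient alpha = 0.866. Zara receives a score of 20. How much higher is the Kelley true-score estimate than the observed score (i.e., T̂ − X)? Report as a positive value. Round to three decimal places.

T̂ = 0.866(20) + 0.134(48.8) = 17.320 + 6.5392 = 23.85920 → 23.8592
T̂ − X = 23.8592 − 20 = 3.8592 → 3.859

3.859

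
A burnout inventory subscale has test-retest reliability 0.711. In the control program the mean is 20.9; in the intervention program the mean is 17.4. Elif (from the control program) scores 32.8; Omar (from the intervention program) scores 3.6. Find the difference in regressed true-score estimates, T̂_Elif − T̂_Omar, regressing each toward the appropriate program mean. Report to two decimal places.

21.77

T̂_Elif = 0.711(32.8) + 0.289(20.9) = 29.3609
T̂_Omar = 0.711(3.6) + 0.289(17.4) = 7.5882
Difference = 29.3609 − 7.5882 = 21.7727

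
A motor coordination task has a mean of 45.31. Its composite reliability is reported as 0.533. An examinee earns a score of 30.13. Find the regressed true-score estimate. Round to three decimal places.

37.219

Kelley's formula gives T̂ = 0.533·30.13 + 0.467·45.31 = 16.05929 + 21.15977 = 37.2191.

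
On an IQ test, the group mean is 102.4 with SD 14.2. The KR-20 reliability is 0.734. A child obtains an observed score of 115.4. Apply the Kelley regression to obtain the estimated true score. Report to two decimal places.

111.94

T̂ = ρX + (1 − ρ)μ
  = 0.734 × 115.4 + 0.266 × 102.4
  = 84.7036 + 27.2384
  = 111.942
  ≈ 111.94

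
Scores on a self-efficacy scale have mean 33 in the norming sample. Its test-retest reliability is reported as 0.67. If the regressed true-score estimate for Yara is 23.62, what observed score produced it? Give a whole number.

19

T̂ = ρX + (1 − ρ)μ  ⇒  X = (T̂ − (1 − ρ)μ) / ρ
X = (23.62 − 0.33 × 33) / 0.67 = (23.62 − 10.89) / 0.67 = 12.73 / 0.67 = 19.00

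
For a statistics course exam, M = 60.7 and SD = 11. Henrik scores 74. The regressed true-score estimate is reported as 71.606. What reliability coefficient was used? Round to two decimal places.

0.82

T̂ = ρX + (1 − ρ)μ  ⇒  T̂ − μ = ρ(X − μ)
ρ = (T̂ − μ)/(X − μ) = (71.606 − 60.7) / (74 − 60.7) = 10.906 / 13.3 = 0.8200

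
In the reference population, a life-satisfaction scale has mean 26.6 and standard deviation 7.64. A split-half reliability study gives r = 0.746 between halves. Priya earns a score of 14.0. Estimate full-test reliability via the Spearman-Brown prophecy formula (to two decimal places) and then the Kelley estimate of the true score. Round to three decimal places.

Spearman-Brown: ρ = 2r/(1 + r) = 2(0.746)/(1 + 0.746) = 1.4920/1.746 = 0.8545 → 0.85
T̂ = 0.85(14.0) + 0.15(26.6) = 11.900 + 3.990 = 15.8900 → 15.890

15.890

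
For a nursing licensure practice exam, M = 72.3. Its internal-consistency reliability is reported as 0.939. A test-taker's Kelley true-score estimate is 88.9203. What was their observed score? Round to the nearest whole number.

90

T̂ = ρX + (1 − ρ)μ  ⇒  X = (T̂ − (1 − ρ)μ) / ρ
X = (88.9203 − 0.061 × 72.3) / 0.939 = (88.9203 − 4.4103) / 0.939 = 84.5100 / 0.939 = 90.00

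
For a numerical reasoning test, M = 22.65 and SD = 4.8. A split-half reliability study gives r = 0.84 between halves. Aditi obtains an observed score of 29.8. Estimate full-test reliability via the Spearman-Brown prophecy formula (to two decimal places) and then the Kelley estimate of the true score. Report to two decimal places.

29.16

Spearman-Brown: ρ = 2r/(1 + r) = 2(0.84)/(1 + 0.84) = 1.680/1.84 = 0.9130 → 0.91
Kelley's formula gives T̂ = 0.91·29.8 + 0.09·22.65 = 27.118 + 2.0385 = 29.157.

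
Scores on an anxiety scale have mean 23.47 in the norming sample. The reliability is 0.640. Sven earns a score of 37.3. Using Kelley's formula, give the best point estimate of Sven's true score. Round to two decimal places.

T̂ = 0.640(37.3) + 0.360(23.47) = 23.8720 + 8.44920 = 32.321 → 32.32

32.32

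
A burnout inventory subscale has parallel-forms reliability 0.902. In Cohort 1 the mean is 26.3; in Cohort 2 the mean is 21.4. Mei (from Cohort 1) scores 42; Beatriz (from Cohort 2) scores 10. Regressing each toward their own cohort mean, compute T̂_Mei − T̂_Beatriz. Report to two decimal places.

T̂_Mei = 0.902(42) + 0.098(26.3) = 40.4614
T̂_Beatriz = 0.902(10) + 0.098(21.4) = 11.1172
Difference = 40.4614 − 11.1172 = 29.3442

29.34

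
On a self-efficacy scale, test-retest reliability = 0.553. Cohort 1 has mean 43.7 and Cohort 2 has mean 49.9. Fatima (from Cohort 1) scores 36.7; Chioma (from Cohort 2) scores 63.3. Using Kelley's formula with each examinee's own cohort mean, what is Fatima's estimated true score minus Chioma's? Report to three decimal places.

T̂_Fatima = 0.553(36.7) + 0.447(43.7) = 39.82900
T̂_Chioma = 0.553(63.3) + 0.447(49.9) = 57.31020
Difference = 39.82900 − 57.31020 = -17.48120

-17.481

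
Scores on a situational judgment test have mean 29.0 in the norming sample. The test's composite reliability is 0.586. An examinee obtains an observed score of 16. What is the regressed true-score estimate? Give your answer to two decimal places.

21.38

T̂ = 0.586(16) + 0.414(29.0) = 9.376 + 12.0060 = 21.382 → 21.38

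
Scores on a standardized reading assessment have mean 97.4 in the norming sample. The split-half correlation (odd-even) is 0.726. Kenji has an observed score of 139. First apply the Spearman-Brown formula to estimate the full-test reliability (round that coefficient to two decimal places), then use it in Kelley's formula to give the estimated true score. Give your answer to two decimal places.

132.34

Spearman-Brown: ρ = 2r/(1 + r) = 2(0.726)/(1 + 0.726) = 1.4520/1.726 = 0.8413 → 0.84
T̂ = ρX + (1 − ρ)μ
  = 0.84 × 139 + 0.16 × 97.4
  = 116.76 + 15.584
  = 132.344
  ≈ 132.34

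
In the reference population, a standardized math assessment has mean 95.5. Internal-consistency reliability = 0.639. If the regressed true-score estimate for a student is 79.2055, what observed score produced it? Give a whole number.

70

T̂ = ρX + (1 − ρ)μ  ⇒  X = (T̂ − (1 − ρ)μ) / ρ
X = (79.2055 − 0.361 × 95.5) / 0.639 = (79.2055 − 34.4755) / 0.639 = 44.7300 / 0.639 = 70.00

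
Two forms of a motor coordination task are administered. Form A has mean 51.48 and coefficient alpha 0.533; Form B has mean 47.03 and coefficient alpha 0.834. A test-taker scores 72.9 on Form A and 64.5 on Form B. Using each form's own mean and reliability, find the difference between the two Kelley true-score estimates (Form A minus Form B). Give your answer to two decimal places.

T̂_A = 0.533(72.9) + 0.467(51.48) = 62.8969
T̂_B = 0.834(64.5) + 0.166(47.03) = 61.6000
T̂_A − T̂_B = 1.2969

1.30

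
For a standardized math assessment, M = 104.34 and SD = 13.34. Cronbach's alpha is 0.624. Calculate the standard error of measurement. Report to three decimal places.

SEM = SD · √(1 − ρ) = 13.34 × √0.376 = 13.34 × 0.6132 = 8.1799

8.180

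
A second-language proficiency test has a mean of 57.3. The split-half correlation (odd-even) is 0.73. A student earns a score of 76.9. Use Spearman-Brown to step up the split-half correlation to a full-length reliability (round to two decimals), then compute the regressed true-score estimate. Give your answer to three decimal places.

73.764

Spearman-Brown: ρ = 2r/(1 + r) = 2(0.73)/(1 + 0.73) = 1.460/1.73 = 0.8439 → 0.84
T̂ = 0.84(76.9) + 0.16(57.3) = 64.596 + 9.168 = 73.7640 → 73.764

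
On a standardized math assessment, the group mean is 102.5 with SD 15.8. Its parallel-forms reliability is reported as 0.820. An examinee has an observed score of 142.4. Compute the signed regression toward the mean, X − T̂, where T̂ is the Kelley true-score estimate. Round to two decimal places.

T̂ = ρX + (1 − ρ)μ
  = 0.820 × 142.4 + 0.180 × 102.5
  = 116.7680 + 18.4500
  = 135.2180
  ≈ 135.218
X − T̂ = 142.4 − 135.218 = 7.182 → 7.18

7.18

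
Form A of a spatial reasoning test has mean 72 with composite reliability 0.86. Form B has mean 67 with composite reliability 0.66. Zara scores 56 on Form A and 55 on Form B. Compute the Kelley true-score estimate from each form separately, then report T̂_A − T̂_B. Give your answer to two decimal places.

-0.84

T̂_A = 0.86(56) + 0.14(72) = 58.2400
T̂_B = 0.66(55) + 0.34(67) = 59.0800
T̂_A − T̂_B = -0.8400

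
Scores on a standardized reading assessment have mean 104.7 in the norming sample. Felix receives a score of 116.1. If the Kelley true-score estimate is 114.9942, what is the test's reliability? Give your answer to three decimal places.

T̂ = ρX + (1 − ρ)μ  ⇒  T̂ − μ = ρ(X − μ)
ρ = (T̂ − μ)/(X − μ) = (114.9942 − 104.7) / (116.1 − 104.7) = 10.2942 / 11.4 = 0.90300

0.903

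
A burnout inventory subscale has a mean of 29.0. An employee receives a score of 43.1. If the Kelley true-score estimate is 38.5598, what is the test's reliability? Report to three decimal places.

T̂ = ρX + (1 − ρ)μ  ⇒  T̂ − μ = ρ(X − μ)
ρ = (T̂ − μ)/(X − μ) = (38.5598 − 29.0) / (43.1 − 29.0) = 9.5598 / 14.1 = 0.67800

0.678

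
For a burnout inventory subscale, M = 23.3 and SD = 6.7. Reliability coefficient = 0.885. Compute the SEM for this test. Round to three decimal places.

SEM = SD · √(1 − ρ) = 6.7 × √0.115 = 6.7 × 0.3391 = 2.2721

2.272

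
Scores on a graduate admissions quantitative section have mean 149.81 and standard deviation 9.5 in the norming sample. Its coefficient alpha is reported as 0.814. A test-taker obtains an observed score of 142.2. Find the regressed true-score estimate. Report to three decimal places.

T̂ = ρX + (1 − ρ)μ
  = 0.814 × 142.2 + 0.186 × 149.81
  = 115.7508 + 27.86466
  = 143.6155
  ≈ 143.615

143.615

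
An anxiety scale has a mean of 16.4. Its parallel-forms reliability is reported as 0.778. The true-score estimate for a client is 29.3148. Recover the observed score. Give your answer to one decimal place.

33.0

T̂ = ρX + (1 − ρ)μ  ⇒  X = (T̂ − (1 − ρ)μ) / ρ
X = (29.3148 − 0.222 × 16.4) / 0.778 = (29.3148 − 3.6408) / 0.778 = 25.6740 / 0.778 = 33.000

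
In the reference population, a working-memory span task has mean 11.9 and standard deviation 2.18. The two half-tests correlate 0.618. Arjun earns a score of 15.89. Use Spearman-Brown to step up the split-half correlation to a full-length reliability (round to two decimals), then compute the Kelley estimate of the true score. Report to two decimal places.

14.93

Spearman-Brown: ρ = 2r/(1 + r) = 2(0.618)/(1 + 0.618) = 1.2360/1.618 = 0.7639 → 0.76
Kelley's formula gives T̂ = 0.76·15.89 + 0.24·11.9 = 12.0764 + 2.856 = 14.932.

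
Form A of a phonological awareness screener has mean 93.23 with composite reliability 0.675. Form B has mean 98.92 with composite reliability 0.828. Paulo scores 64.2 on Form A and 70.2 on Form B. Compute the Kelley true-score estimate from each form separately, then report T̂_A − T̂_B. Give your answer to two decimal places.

T̂_A = 0.675(64.2) + 0.325(93.23) = 73.6347
T̂_B = 0.828(70.2) + 0.172(98.92) = 75.1398
T̂_A − T̂_B = -1.5051

-1.51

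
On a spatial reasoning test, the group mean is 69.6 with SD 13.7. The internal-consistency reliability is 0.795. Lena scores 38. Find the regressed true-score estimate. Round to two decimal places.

44.48

Kelley's formula gives T̂ = 0.795·38 + 0.205·69.6 = 30.210 + 14.2680 = 44.478.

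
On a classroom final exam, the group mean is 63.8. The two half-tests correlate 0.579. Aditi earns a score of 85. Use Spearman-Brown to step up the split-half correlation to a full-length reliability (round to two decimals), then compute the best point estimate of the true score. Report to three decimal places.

79.276

Spearman-Brown: ρ = 2r/(1 + r) = 2(0.579)/(1 + 0.579) = 1.1580/1.579 = 0.7334 → 0.73
T̂ = ρX + (1 − ρ)μ
  = 0.73 × 85 + 0.27 × 63.8
  = 62.05 + 17.226
  = 79.2760
  ≈ 79.276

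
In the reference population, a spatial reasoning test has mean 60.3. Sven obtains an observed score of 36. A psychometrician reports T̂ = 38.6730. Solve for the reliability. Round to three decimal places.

0.890

T̂ = ρX + (1 − ρ)μ  ⇒  T̂ − μ = ρ(X − μ)
ρ = (T̂ − μ)/(X − μ) = (38.6730 − 60.3) / (36 − 60.3) = -21.6270 / -24.3 = 0.89000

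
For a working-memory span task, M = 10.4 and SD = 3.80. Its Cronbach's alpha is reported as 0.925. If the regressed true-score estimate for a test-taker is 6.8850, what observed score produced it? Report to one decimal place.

T̂ = ρX + (1 − ρ)μ  ⇒  X = (T̂ − (1 − ρ)μ) / ρ
X = (6.8850 − 0.075 × 10.4) / 0.925 = (6.8850 − 0.7800) / 0.925 = 6.1050 / 0.925 = 6.600

6.6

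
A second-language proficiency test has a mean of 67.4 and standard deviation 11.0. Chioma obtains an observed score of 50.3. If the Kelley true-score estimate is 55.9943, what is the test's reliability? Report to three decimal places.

T̂ = ρX + (1 − ρ)μ  ⇒  T̂ − μ = ρ(X − μ)
ρ = (T̂ − μ)/(X − μ) = (55.9943 − 67.4) / (50.3 − 67.4) = -11.4057 / -17.1 = 0.66700

0.667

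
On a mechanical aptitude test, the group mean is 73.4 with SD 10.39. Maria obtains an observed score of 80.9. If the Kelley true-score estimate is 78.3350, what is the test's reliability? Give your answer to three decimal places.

0.658

T̂ = ρX + (1 − ρ)μ  ⇒  T̂ − μ = ρ(X − μ)
ρ = (T̂ − μ)/(X − μ) = (78.3350 − 73.4) / (80.9 − 73.4) = 4.9350 / 7.5 = 0.65800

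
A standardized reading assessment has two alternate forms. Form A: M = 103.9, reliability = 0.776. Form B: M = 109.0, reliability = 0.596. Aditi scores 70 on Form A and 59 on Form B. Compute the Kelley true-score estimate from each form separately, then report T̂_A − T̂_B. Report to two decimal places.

T̂_A = 0.776(70) + 0.224(103.9) = 77.5936
T̂_B = 0.596(59) + 0.404(109.0) = 79.2000
T̂_A − T̂_B = -1.6064

-1.61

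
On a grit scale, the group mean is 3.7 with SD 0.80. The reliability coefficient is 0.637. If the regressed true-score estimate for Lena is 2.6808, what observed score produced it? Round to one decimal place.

T̂ = ρX + (1 − ρ)μ  ⇒  X = (T̂ − (1 − ρ)μ) / ρ
X = (2.6808 − 0.363 × 3.7) / 0.637 = (2.6808 − 1.3431) / 0.637 = 1.3377 / 0.637 = 2.100

2.1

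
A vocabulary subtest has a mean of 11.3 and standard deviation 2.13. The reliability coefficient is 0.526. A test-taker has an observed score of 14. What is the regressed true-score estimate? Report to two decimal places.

Regress the observed score toward the mean by the unreliability: T̂ = 0.526·14 + 0.474·11.3 = 7.364 + 5.3562 = 12.720.

12.72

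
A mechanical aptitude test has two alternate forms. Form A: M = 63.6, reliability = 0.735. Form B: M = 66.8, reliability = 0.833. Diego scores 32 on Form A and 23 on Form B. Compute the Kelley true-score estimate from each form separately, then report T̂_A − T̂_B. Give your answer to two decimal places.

10.06

T̂_A = 0.735(32) + 0.265(63.6) = 40.3740
T̂_B = 0.833(23) + 0.167(66.8) = 30.3146
T̂_A − T̂_B = 10.0594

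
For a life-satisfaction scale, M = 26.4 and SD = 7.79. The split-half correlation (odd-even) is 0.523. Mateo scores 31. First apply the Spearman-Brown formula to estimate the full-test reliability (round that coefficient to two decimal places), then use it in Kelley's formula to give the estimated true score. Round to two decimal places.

29.57

Spearman-Brown: ρ = 2r/(1 + r) = 2(0.523)/(1 + 0.523) = 1.0460/1.523 = 0.6868 → 0.69
T̂ = 0.69(31) + 0.31(26.4) = 21.39 + 8.184 = 29.574 → 29.57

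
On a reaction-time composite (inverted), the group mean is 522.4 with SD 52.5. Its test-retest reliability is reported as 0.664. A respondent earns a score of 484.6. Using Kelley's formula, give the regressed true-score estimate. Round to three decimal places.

Kelley's formula gives T̂ = 0.664·484.6 + 0.336·522.4 = 321.7744 + 175.5264 = 497.3008.

497.301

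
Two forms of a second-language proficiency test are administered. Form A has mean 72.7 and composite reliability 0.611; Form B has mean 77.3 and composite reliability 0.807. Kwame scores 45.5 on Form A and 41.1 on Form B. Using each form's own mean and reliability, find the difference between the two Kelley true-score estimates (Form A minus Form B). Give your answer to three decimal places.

7.994

T̂_A = 0.611(45.5) + 0.389(72.7) = 56.08080
T̂_B = 0.807(41.1) + 0.193(77.3) = 48.08660
T̂_A − T̂_B = 7.99420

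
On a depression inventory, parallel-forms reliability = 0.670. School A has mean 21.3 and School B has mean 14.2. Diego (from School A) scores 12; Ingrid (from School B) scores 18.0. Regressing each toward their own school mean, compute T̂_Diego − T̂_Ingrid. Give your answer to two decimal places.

T̂_Diego = 0.670(12) + 0.330(21.3) = 15.0690
T̂_Ingrid = 0.670(18.0) + 0.330(14.2) = 16.7460
Difference = 15.0690 − 16.7460 = -1.6770

-1.68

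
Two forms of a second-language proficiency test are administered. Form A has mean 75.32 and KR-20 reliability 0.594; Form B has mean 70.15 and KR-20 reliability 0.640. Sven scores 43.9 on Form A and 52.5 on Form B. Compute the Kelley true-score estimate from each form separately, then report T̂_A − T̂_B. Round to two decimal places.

T̂_A = 0.594(43.9) + 0.406(75.32) = 56.6565
T̂_B = 0.640(52.5) + 0.360(70.15) = 58.8540
T̂_A − T̂_B = -2.1975

-2.20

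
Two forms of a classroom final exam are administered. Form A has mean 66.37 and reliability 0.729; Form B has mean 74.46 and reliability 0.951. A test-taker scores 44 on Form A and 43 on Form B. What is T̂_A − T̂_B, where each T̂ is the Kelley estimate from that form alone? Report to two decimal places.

5.52

T̂_A = 0.729(44) + 0.271(66.37) = 50.0623
T̂_B = 0.951(43) + 0.049(74.46) = 44.5415
T̂_A − T̂_B = 5.5207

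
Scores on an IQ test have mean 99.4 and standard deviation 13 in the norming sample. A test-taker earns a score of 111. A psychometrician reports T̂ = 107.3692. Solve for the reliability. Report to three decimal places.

T̂ = ρX + (1 − ρ)μ  ⇒  T̂ − μ = ρ(X − μ)
ρ = (T̂ − μ)/(X − μ) = (107.3692 − 99.4) / (111 − 99.4) = 7.9692 / 11.6 = 0.68700

0.687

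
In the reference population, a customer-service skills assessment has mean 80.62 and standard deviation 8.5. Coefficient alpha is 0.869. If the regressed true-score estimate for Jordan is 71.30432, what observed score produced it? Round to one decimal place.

T̂ = ρX + (1 − ρ)μ  ⇒  X = (T̂ − (1 − ρ)μ) / ρ
X = (71.30432 − 0.131 × 80.62) / 0.869 = (71.30432 − 10.56122) / 0.869 = 60.74310 / 0.869 = 69.900

69.9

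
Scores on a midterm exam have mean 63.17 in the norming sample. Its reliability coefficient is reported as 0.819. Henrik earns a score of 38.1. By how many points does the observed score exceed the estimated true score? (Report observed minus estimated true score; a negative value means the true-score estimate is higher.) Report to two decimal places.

Weight the observed score by reliability and the mean by (1 − reliability): T̂ = 0.819·38.1 + 0.181·63.17 = 31.2039 + 11.43377 = 42.6377.
X − T̂ = 38.1 − 42.638 = -4.538 → -4.54

-4.54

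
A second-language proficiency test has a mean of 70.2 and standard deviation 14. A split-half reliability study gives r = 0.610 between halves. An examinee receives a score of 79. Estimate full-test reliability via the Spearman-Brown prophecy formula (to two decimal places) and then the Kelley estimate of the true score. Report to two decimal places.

76.89

Spearman-Brown: ρ = 2r/(1 + r) = 2(0.610)/(1 + 0.610) = 1.2200/1.610 = 0.7578 → 0.76
T̂ = ρX + (1 − ρ)μ
  = 0.76 × 79 + 0.24 × 70.2
  = 60.04 + 16.848
  = 76.888
  ≈ 76.89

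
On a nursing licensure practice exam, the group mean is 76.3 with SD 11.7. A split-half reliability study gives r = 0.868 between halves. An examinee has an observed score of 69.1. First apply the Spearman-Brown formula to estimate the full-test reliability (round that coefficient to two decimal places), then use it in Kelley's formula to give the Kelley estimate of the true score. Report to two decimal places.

Spearman-Brown: ρ = 2r/(1 + r) = 2(0.868)/(1 + 0.868) = 1.7360/1.868 = 0.9293 → 0.93
Kelley's formula gives T̂ = 0.93·69.1 + 0.07·76.3 = 64.263 + 5.341 = 69.604.

69.60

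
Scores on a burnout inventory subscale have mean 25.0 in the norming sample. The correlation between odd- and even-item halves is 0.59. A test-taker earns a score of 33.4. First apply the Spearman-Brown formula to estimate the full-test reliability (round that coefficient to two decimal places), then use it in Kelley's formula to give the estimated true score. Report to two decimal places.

31.22

Spearman-Brown: ρ = 2r/(1 + r) = 2(0.59)/(1 + 0.59) = 1.180/1.59 = 0.7421 → 0.74
T̂ = 0.74(33.4) + 0.26(25.0) = 24.716 + 6.500 = 31.216 → 31.22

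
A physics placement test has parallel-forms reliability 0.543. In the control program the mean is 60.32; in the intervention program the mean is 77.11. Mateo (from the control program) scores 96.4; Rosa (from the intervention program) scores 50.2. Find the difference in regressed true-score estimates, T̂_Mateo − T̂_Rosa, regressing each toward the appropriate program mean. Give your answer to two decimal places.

17.41

T̂_Mateo = 0.543(96.4) + 0.457(60.32) = 79.9114
T̂_Rosa = 0.543(50.2) + 0.457(77.11) = 62.4979
Difference = 79.9114 − 62.4979 = 17.4136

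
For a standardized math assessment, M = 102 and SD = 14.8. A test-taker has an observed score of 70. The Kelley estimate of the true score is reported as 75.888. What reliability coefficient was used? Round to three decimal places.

T̂ = ρX + (1 − ρ)μ  ⇒  T̂ − μ = ρ(X − μ)
ρ = (T̂ − μ)/(X − μ) = (75.888 − 102) / (70 − 102) = -26.112 / -32.0 = 0.81600

0.816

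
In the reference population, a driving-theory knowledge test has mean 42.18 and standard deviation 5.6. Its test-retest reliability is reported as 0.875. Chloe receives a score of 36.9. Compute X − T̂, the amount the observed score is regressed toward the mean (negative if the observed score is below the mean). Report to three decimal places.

T̂ = ρX + (1 − ρ)μ
  = 0.875 × 36.9 + 0.125 × 42.18
  = 32.2875 + 5.27250
  = 37.56000
  ≈ 37.5600
X − T̂ = 36.9 − 37.5600 = -0.6600 → -0.660

-0.660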